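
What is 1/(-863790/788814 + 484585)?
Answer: 131469/63707761400 ≈ 2.0636e-6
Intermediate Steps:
1/(-863790/788814 + 484585) = 1/(-863790*1/788814 + 484585) = 1/(-143965/131469 + 484585) = 1/(63707761400/131469) = 131469/63707761400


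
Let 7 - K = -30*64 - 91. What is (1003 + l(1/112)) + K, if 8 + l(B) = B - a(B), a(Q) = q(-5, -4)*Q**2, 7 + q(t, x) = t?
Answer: 9448799/3136 ≈ 3013.0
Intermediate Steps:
K = 2018 (K = 7 - (-30*64 - 91) = 7 - (-1920 - 91) = 7 - 1*(-2011) = 7 + 2011 = 2018)
q(t, x) = -7 + t
a(Q) = -12*Q**2 (a(Q) = (-7 - 5)*Q**2 = -12*Q**2)
l(B) = -8 + B + 12*B**2 (l(B) = -8 + (B - (-12)*B**2) = -8 + (B + 12*B**2) = -8 + B + 12*B**2)
(1003 + l(1/112)) + K = (1003 + (-8 + 1/112 + 12*(1/112)**2)) + 2018 = (1003 + (-8 + 1/112 + 12*(1/12544))) + 2018 = (1003 + (-8 + 1/112 + 3/3136)) + 2018 = (1003 - 25057/3136) + 2018 = 3120351/3136 + 2018 = 9448799/3136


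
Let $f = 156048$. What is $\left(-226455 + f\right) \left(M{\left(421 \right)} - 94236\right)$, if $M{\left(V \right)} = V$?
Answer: $6605232705$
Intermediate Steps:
$\left(-226455 + f\right) \left(M{\left(421 \right)} - 94236\right) = \left(-226455 + 156048\right) \left(421 - 94236\right) = \left(-70407\right) \left(-93815\right) = 6605232705$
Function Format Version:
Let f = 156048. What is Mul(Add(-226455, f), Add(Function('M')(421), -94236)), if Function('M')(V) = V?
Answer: 6605232705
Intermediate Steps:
Mul(Add(-226455, f), Add(Function('M')(421), -94236)) = Mul(Add(-226455, 156048), Add(421, -94236)) = Mul(-70407, -93815) = 6605232705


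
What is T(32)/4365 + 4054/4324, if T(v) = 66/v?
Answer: 23606171/25165680 ≈ 0.93803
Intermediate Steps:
T(32)/4365 + 4054/4324 = (66/32)/4365 + 4054/4324 = (66*(1/32))*(1/4365) + 4054*(1/4324) = (33/16)*(1/4365) + 2027/2162 = 11/23280 + 2027/2162 = 23606171/25165680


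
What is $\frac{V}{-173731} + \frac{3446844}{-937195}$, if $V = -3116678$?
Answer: $\frac{2322111383246}{162819824545} \approx 14.262$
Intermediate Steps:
$\frac{V}{-173731} + \frac{3446844}{-937195} = - \frac{3116678}{-173731} + \frac{3446844}{-937195} = \left(-3116678\right) \left(- \frac{1}{173731}\right) + 3446844 \left(- \frac{1}{937195}\right) = \frac{3116678}{173731} - \frac{3446844}{937195} = \frac{2322111383246}{162819824545}$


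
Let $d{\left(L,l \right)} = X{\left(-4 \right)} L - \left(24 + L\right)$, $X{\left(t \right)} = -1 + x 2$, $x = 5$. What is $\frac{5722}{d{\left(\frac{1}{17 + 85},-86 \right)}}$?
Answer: $- \frac{145911}{610} \approx -239.2$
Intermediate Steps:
$X{\left(t \right)} = 9$ ($X{\left(t \right)} = -1 + 5 \cdot 2 = -1 + 10 = 9$)
$d{\left(L,l \right)} = -24 + 8 L$ ($d{\left(L,l \right)} = 9 L - \left(24 + L\right) = -24 + 8 L$)
$\frac{5722}{d{\left(\frac{1}{17 + 85},-86 \right)}} = \frac{5722}{-24 + \frac{8}{17 + 85}} = \frac{5722}{-24 + \frac{8}{102}} = \frac{5722}{-24 + 8 \cdot \frac{1}{102}} = \frac{5722}{-24 + \frac{4}{51}} = \frac{5722}{- \frac{1220}{51}} = 5722 \left(- \frac{51}{1220}\right) = - \frac{145911}{610}$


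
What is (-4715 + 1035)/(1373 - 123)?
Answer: -368/125 ≈ -2.9440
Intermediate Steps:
(-4715 + 1035)/(1373 - 123) = -3680/1250 = -3680*1/1250 = -368/125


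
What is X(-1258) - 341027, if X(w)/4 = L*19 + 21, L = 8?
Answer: -340335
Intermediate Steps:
X(w) = 692 (X(w) = 4*(8*19 + 21) = 4*(152 + 21) = 4*173 = 692)
X(-1258) - 341027 = 692 - 341027 = -340335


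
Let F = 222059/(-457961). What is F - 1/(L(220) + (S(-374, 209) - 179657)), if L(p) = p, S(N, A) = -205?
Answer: -39890664917/82269029962 ≈ -0.48488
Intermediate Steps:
F = -222059/457961 (F = 222059*(-1/457961) = -222059/457961 ≈ -0.48489)
F - 1/(L(220) + (S(-374, 209) - 179657)) = -222059/457961 - 1/(220 + (-205 - 179657)) = -222059/457961 - 1/(220 - 179862) = -222059/457961 - 1/(-179642) = -222059/457961 - 1*(-1/179642) = -222059/457961 + 1/179642 = -39890664917/82269029962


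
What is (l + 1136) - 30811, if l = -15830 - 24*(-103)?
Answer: -43033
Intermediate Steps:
l = -13358 (l = -15830 - 1*(-2472) = -15830 + 2472 = -13358)
(l + 1136) - 30811 = (-13358 + 1136) - 30811 = -12222 - 30811 = -43033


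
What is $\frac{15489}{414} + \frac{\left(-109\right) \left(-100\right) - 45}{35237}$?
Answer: $\frac{366121}{9706} \approx 37.721$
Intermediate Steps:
$\frac{15489}{414} + \frac{\left(-109\right) \left(-100\right) - 45}{35237} = 15489 \cdot \frac{1}{414} + \left(10900 - 45\right) \frac{1}{35237} = \frac{1721}{46} + 10855 \cdot \frac{1}{35237} = \frac{1721}{46} + \frac{65}{211} = \frac{366121}{9706}$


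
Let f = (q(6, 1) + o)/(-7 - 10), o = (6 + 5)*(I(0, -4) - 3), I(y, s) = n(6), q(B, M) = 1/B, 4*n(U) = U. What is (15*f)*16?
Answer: 3920/17 ≈ 230.59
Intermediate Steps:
n(U) = U/4
I(y, s) = 3/2 (I(y, s) = (¼)*6 = 3/2)
o = -33/2 (o = (6 + 5)*(3/2 - 3) = 11*(-3/2) = -33/2 ≈ -16.500)
f = 49/51 (f = (1/6 - 33/2)/(-7 - 10) = (⅙ - 33/2)/(-17) = -49/3*(-1/17) = 49/51 ≈ 0.96078)
(15*f)*16 = (15*(49/51))*16 = (245/17)*16 = 3920/17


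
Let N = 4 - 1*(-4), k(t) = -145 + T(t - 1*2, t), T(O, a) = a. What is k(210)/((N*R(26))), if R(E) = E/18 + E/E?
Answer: 585/176 ≈ 3.3239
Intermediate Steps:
k(t) = -145 + t
R(E) = 1 + E/18 (R(E) = E*(1/18) + 1 = E/18 + 1 = 1 + E/18)
N = 8 (N = 4 + 4 = 8)
k(210)/((N*R(26))) = (-145 + 210)/((8*(1 + (1/18)*26))) = 65/((8*(1 + 13/9))) = 65/((8*(22/9))) = 65/(176/9) = 65*(9/176) = 585/176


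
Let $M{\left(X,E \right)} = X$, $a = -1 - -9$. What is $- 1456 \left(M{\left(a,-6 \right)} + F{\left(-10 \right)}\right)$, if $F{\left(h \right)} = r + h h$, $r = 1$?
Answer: $-158704$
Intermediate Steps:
$a = 8$ ($a = -1 + 9 = 8$)
$F{\left(h \right)} = 1 + h^{2}$ ($F{\left(h \right)} = 1 + h h = 1 + h^{2}$)
$- 1456 \left(M{\left(a,-6 \right)} + F{\left(-10 \right)}\right) = - 1456 \left(8 + \left(1 + \left(-10\right)^{2}\right)\right) = - 1456 \left(8 + \left(1 + 100\right)\right) = - 1456 \left(8 + 101\right) = \left(-1456\right) 109 = -158704$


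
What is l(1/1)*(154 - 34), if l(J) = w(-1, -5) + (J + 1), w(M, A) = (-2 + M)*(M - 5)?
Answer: 2400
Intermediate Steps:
w(M, A) = (-5 + M)*(-2 + M) (w(M, A) = (-2 + M)*(-5 + M) = (-5 + M)*(-2 + M))
l(J) = 19 + J (l(J) = (10 + (-1)² - 7*(-1)) + (J + 1) = (10 + 1 + 7) + (1 + J) = 18 + (1 + J) = 19 + J)
l(1/1)*(154 - 34) = (19 + 1/1)*(154 - 34) = (19 + 1)*120 = 20*120 = 2400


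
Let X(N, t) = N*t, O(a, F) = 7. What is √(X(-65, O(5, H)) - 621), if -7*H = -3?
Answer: 2*I*√269 ≈ 32.802*I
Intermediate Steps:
H = 3/7 (H = -⅐*(-3) = 3/7 ≈ 0.42857)
√(X(-65, O(5, H)) - 621) = √(-65*7 - 621) = √(-455 - 621) = √(-1076) = 2*I*√269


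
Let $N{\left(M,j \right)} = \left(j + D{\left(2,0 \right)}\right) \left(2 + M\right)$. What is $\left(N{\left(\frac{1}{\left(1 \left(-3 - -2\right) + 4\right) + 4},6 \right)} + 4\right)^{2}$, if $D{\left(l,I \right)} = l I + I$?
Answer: $\frac{13924}{49} \approx 284.16$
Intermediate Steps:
$D{\left(l,I \right)} = I + I l$ ($D{\left(l,I \right)} = I l + I = I + I l$)
$N{\left(M,j \right)} = j \left(2 + M\right)$ ($N{\left(M,j \right)} = \left(j + 0 \left(1 + 2\right)\right) \left(2 + M\right) = \left(j + 0 \cdot 3\right) \left(2 + M\right) = \left(j + 0\right) \left(2 + M\right) = j \left(2 + M\right)$)
$\left(N{\left(\frac{1}{\left(1 \left(-3 - -2\right) + 4\right) + 4},6 \right)} + 4\right)^{2} = \left(6 \left(2 + \frac{1}{\left(1 \left(-3 - -2\right) + 4\right) + 4}\right) + 4\right)^{2} = \left(6 \left(2 + \frac{1}{\left(1 \left(-3 + 2\right) + 4\right) + 4}\right) + 4\right)^{2} = \left(6 \left(2 + \frac{1}{\left(1 \left(-1\right) + 4\right) + 4}\right) + 4\right)^{2} = \left(6 \left(2 + \frac{1}{\left(-1 + 4\right) + 4}\right) + 4\right)^{2} = \left(6 \left(2 + \frac{1}{3 + 4}\right) + 4\right)^{2} = \left(6 \left(2 + \frac{1}{7}\right) + 4\right)^{2} = \left(6 \cdot \frac{15}{7} + 4\right)^{2} = \left(\frac{90}{7} + 4\right)^{2} = \left(\frac{118}{7}\right)^{2} = \frac{13924}{49}$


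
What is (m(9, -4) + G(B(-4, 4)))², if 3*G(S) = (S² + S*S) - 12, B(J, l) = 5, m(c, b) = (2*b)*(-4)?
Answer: 17956/9 ≈ 1995.1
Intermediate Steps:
m(c, b) = -8*b
G(S) = -4 + 2*S²/3 (G(S) = ((S² + S*S) - 12)/3 = ((S² + S²) - 12)/3 = (2*S² - 12)/3 = (-12 + 2*S²)/3 = -4 + 2*S²/3)
(m(9, -4) + G(B(-4, 4)))² = (-8*(-4) + (-4 + (⅔)*5²))² = (32 + (-4 + (⅔)*25))² = (32 + (-4 + 50/3))² = (32 + 38/3)² = (134/3)² = 17956/9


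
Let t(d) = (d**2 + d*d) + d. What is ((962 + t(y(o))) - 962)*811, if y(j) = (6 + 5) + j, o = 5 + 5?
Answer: 732333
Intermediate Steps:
o = 10
y(j) = 11 + j
t(d) = d + 2*d**2 (t(d) = (d**2 + d**2) + d = 2*d**2 + d = d + 2*d**2)
((962 + t(y(o))) - 962)*811 = ((962 + (11 + 10)*(1 + 2*(11 + 10))) - 962)*811 = ((962 + 21*(1 + 2*21)) - 962)*811 = ((962 + 21*(1 + 42)) - 962)*811 = ((962 + 21*43) - 962)*811 = ((962 + 903) - 962)*811 = (1865 - 962)*811 = 903*811 = 732333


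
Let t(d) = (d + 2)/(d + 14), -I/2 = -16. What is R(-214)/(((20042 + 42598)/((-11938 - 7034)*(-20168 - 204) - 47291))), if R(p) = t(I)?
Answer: 6569654981/1440720 ≈ 4560.0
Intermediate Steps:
I = 32 (I = -2*(-16) = 32)
t(d) = (2 + d)/(14 + d)
R(p) = 17/23 (R(p) = (2 + 32)/(14 + 32) = 34/46 = (1/46)*34 = 17/23)
R(-214)/(((20042 + 42598)/((-11938 - 7034)*(-20168 - 204) - 47291))) = 17/(23*(((20042 + 42598)/((-11938 - 7034)*(-20168 - 204) - 47291)))) = 17/(23*((62640/(-18972*(-20372) - 47291)))) = 17/(23*((62640/(386497584 - 47291)))) = 17/(23*((62640/386450293))) = 17/(23*((62640*(1/386450293)))) = 17/(23*(62640/386450293)) = (17/23)*(386450293/62640) = 6569654981/1440720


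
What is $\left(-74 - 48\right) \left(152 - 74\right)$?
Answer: $-9516$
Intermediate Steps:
$\left(-74 - 48\right) \left(152 - 74\right) = \left(-122\right) 78 = -9516$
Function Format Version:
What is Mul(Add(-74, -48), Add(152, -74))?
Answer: -9516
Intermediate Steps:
Mul(Add(-74, -48), Add(152, -74)) = Mul(-122, 78) = -9516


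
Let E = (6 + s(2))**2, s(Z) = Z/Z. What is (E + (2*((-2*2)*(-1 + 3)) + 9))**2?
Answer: 1764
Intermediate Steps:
s(Z) = 1
E = 49 (E = (6 + 1)**2 = 7**2 = 49)
(E + (2*((-2*2)*(-1 + 3)) + 9))**2 = (49 + (2*((-2*2)*(-1 + 3)) + 9))**2 = (49 + (2*(-4*2) + 9))**2 = (49 + (2*(-8) + 9))**2 = (49 + (-16 + 9))**2 = (49 - 7)**2 = 42**2 = 1764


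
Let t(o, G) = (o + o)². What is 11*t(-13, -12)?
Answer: 7436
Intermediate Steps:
t(o, G) = 4*o² (t(o, G) = (2*o)² = 4*o²)
11*t(-13, -12) = 11*(4*(-13)²) = 11*(4*169) = 11*676 = 7436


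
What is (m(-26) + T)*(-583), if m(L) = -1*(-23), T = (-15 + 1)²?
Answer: -127677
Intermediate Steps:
T = 196 (T = (-14)² = 196)
m(L) = 23
(m(-26) + T)*(-583) = (23 + 196)*(-583) = 219*(-583) = -127677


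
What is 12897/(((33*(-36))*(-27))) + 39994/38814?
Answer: 33026513/23055516 ≈ 1.4325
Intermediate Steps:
12897/(((33*(-36))*(-27))) + 39994/38814 = 12897/((-1188*(-27))) + 39994*(1/38814) = 12897/32076 + 19997/19407 = 12897*(1/32076) + 19997/19407 = 1433/3564 + 19997/19407 = 33026513/23055516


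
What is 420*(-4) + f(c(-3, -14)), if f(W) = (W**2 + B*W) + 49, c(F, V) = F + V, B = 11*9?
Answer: -3025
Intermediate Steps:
B = 99
f(W) = 49 + W**2 + 99*W (f(W) = (W**2 + 99*W) + 49 = 49 + W**2 + 99*W)
420*(-4) + f(c(-3, -14)) = 420*(-4) + (49 + (-3 - 14)**2 + 99*(-3 - 14)) = -1680 + (49 + (-17)**2 + 99*(-17)) = -1680 + (49 + 289 - 1683) = -1680 - 1345 = -3025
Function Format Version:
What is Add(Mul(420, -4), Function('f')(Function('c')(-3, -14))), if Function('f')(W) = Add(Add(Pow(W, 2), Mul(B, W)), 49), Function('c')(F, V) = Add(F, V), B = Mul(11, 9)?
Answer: -3025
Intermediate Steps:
B = 99
Function('f')(W) = Add(49, Pow(W, 2), Mul(99, W)) (Function('f')(W) = Add(Add(Pow(W, 2), Mul(99, W)), 49) = Add(49, Pow(W, 2), Mul(99, W)))
Add(Mul(420, -4), Function('f')(Function('c')(-3, -14))) = Add(Mul(420, -4), Add(49, Pow(Add(-3, -14), 2), Mul(99, Add(-3, -14)))) = Add(-1680, Add(49, Pow(-17, 2), Mul(99, -17))) = Add(-1680, Add(49, 289, -1683)) = Add(-1680, -1345) = -3025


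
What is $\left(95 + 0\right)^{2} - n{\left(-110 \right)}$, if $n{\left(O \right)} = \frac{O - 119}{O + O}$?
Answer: $\frac{1985271}{220} \approx 9024.0$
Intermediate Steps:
$n{\left(O \right)} = \frac{-119 + O}{2 O}$
$\left(95 + 0\right)^{2} - n{\left(-110 \right)} = \left(95 + 0\right)^{2} - \frac{-119 - 110}{2 \left(-110\right)} = 95^{2} - \frac{1}{2} \left(- \frac{1}{110}\right) \left(-229\right) = 9025 - \frac{229}{220} = \frac{1985271}{220}$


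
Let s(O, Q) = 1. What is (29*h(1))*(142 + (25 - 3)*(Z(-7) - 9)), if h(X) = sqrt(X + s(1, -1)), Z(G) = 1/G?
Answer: -12006*sqrt(2)/7 ≈ -2425.6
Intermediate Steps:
h(X) = sqrt(1 + X) (h(X) = sqrt(X + 1) = sqrt(1 + X))
(29*h(1))*(142 + (25 - 3)*(Z(-7) - 9)) = (29*sqrt(1 + 1))*(142 + (25 - 3)*(1/(-7) - 9)) = (29*sqrt(2))*(142 + 22*(-1/7 - 9)) = (29*sqrt(2))*(142 + 22*(-64/7)) = (29*sqrt(2))*(142 - 1408/7) = (29*sqrt(2))*(-414/7) = -12006*sqrt(2)/7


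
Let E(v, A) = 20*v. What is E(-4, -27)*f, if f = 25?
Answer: -2000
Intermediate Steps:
E(-4, -27)*f = (20*(-4))*25 = -80*25 = -2000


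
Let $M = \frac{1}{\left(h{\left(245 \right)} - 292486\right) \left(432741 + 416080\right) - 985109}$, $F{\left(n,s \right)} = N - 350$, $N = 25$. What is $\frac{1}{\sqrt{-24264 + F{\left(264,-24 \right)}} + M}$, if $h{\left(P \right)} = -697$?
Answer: $- \frac{248860872352}{1522839402108175792274707457} - \frac{61931733787798438011904 i \sqrt{24589}}{1522839402108175792274707457} \approx -1.6342 \cdot 10^{-16} - 0.0063772 i$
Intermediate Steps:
$F{\left(n,s \right)} = -325$ ($F{\left(n,s \right)} = 25 - 350 = -325$)
$M = - \frac{1}{248860872352}$ ($M = \frac{1}{\left(-697 - 292486\right) \left(432741 + 416080\right) - 985109} = \frac{1}{\left(-293183\right) 848821 - 985109} = \frac{1}{-248859887243 - 985109} = \frac{1}{-248860872352} = - \frac{1}{248860872352} \approx -4.0183 \cdot 10^{-12}$)
$\frac{1}{\sqrt{-24264 + F{\left(264,-24 \right)}} + M} = \frac{1}{\sqrt{-24264 - 325} - \frac{1}{248860872352}} = \frac{1}{\sqrt{-24589} - \frac{1}{248860872352}} = \frac{1}{i \sqrt{24589} - \frac{1}{248860872352}} = \frac{1}{- \frac{1}{248860872352} + i \sqrt{24589}}$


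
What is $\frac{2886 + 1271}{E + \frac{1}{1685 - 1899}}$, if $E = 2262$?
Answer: $\frac{889598}{484067} \approx 1.8378$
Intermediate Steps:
$\frac{2886 + 1271}{E + \frac{1}{1685 - 1899}} = \frac{2886 + 1271}{2262 + \frac{1}{1685 - 1899}} = \frac{4157}{2262 + \frac{1}{-214}} = \frac{4157}{2262 - \frac{1}{214}} = \frac{4157}{\frac{484067}{214}} = 4157 \cdot \frac{214}{484067} = \frac{889598}{484067}$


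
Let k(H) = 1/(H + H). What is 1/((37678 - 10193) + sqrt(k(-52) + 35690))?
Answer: 2858440/78560511641 - 2*sqrt(96505734)/78560511641 ≈ 3.6135e-5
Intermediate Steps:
k(H) = 1/(2*H)
1/((37678 - 10193) + sqrt(k(-52) + 35690)) = 1/((37678 - 10193) + sqrt((1/2)/(-52) + 35690)) = 1/(27485 + sqrt((1/2)*(-1/52) + 35690)) = 1/(27485 + sqrt(-1/104 + 35690)) = 1/(27485 + sqrt(3711759/104)) = 1/(27485 + sqrt(96505734)/52)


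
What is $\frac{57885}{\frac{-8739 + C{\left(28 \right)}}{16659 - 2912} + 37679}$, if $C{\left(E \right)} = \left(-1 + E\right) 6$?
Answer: $\frac{46808535}{30468508} \approx 1.5363$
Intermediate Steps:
$C{\left(E \right)} = -6 + 6 E$
$\frac{57885}{\frac{-8739 + C{\left(28 \right)}}{16659 - 2912} + 37679} = \frac{57885}{\frac{-8739 + \left(-6 + 6 \cdot 28\right)}{16659 - 2912} + 37679} = \frac{57885}{\frac{-8739 + \left(-6 + 168\right)}{13747} + 37679} = \frac{57885}{\left(-8739 + 162\right) \frac{1}{13747} + 37679} = \frac{57885}{\left(-8577\right) \frac{1}{13747} + 37679} = \frac{57885}{- \frac{8577}{13747} + 37679} = \frac{57885}{\frac{517964636}{13747}} = 57885 \cdot \frac{13747}{517964636} = \frac{46808535}{30468508}$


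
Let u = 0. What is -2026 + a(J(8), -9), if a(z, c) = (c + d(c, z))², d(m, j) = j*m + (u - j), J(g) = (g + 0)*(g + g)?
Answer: 1659495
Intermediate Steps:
J(g) = 2*g² (J(g) = g*(2*g) = 2*g²)
d(m, j) = -j + j*m (d(m, j) = j*m + (0 - j) = j*m - j = -j + j*m)
a(z, c) = (c + z*(-1 + c))²
-2026 + a(J(8), -9) = -2026 + (-9 - 2*8² - 18*8²)² = -2026 + (-9 - 2*64 - 18*64)² = -2026 + (-9 - 1*128 - 9*128)² = -2026 + (-9 - 128 - 1152)² = -2026 + (-1289)² = -2026 + 1661521 = 1659495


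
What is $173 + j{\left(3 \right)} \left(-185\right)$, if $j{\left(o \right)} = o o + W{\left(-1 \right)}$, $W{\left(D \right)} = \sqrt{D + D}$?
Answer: $-1492 - 185 i \sqrt{2} \approx -1492.0 - 261.63 i$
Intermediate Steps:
$W{\left(D \right)} = \sqrt{2} \sqrt{D}$ ($W{\left(D \right)} = \sqrt{2 D} = \sqrt{2} \sqrt{D}$)
$j{\left(o \right)} = o^{2} + i \sqrt{2}$ ($j{\left(o \right)} = o o + \sqrt{2} \sqrt{-1} = o^{2} + \sqrt{2} i = o^{2} + i \sqrt{2}$)
$173 + j{\left(3 \right)} \left(-185\right) = 173 + \left(3^{2} + i \sqrt{2}\right) \left(-185\right) = 173 + \left(9 + i \sqrt{2}\right) \left(-185\right) = 173 - \left(1665 + 185 i \sqrt{2}\right) = -1492 - 185 i \sqrt{2}$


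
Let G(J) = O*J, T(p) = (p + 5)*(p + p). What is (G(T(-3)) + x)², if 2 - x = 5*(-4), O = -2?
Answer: 2116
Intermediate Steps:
T(p) = 2*p*(5 + p) (T(p) = (5 + p)*(2*p) = 2*p*(5 + p))
x = 22 (x = 2 - 5*(-4) = 2 - 1*(-20) = 2 + 20 = 22)
G(J) = -2*J
(G(T(-3)) + x)² = (-4*(-3)*(5 - 3) + 22)² = (-4*(-3)*2 + 22)² = (-2*(-12) + 22)² = (24 + 22)² = 46² = 2116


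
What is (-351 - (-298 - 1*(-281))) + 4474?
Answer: 4140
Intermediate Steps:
(-351 - (-298 - 1*(-281))) + 4474 = (-351 - (-298 + 281)) + 4474 = (-351 - 1*(-17)) + 4474 = (-351 + 17) + 4474 = -334 + 4474 = 4140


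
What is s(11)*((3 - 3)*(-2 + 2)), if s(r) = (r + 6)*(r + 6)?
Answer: 0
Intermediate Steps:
s(r) = (6 + r)² (s(r) = (6 + r)*(6 + r) = (6 + r)²)
s(11)*((3 - 3)*(-2 + 2)) = (6 + 11)²*((3 - 3)*(-2 + 2)) = 17²*(0*0) = 289*0 = 0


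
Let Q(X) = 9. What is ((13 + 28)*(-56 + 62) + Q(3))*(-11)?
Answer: -2805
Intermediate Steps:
((13 + 28)*(-56 + 62) + Q(3))*(-11) = ((13 + 28)*(-56 + 62) + 9)*(-11) = (41*6 + 9)*(-11) = (246 + 9)*(-11) = 255*(-11) = -2805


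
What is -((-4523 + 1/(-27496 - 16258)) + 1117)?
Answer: 149026125/43754 ≈ 3406.0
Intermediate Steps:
-((-4523 + 1/(-27496 - 16258)) + 1117) = -((-4523 + 1/(-43754)) + 1117) = -((-4523 - 1/43754) + 1117) = -(-197899343/43754 + 1117) = -1*(-149026125/43754) = 149026125/43754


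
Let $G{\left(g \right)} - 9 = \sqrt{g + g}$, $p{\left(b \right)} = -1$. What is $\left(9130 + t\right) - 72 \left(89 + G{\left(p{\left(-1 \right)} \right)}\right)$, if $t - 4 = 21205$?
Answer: $23283 - 72 i \sqrt{2} \approx 23283.0 - 101.82 i$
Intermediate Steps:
$t = 21209$ ($t = 4 + 21205 = 21209$)
$G{\left(g \right)} = 9 + \sqrt{2} \sqrt{g}$ ($G{\left(g \right)} = 9 + \sqrt{g + g} = 9 + \sqrt{2 g} = 9 + \sqrt{2} \sqrt{g}$)
$\left(9130 + t\right) - 72 \left(89 + G{\left(p{\left(-1 \right)} \right)}\right) = \left(9130 + 21209\right) - 72 \left(89 + \left(9 + \sqrt{2} \sqrt{-1}\right)\right) = 30339 - 72 \left(89 + \left(9 + \sqrt{2} i\right)\right) = 30339 - 72 \left(89 + \left(9 + i \sqrt{2}\right)\right) = 30339 - 72 \left(98 + i \sqrt{2}\right) = 30339 - \left(7056 + 72 i \sqrt{2}\right) = 23283 - 72 i \sqrt{2}$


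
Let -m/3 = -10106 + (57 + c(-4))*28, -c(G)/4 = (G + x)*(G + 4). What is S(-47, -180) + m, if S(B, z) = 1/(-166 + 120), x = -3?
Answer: 1174379/46 ≈ 25530.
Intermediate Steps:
S(B, z) = -1/46 (S(B, z) = 1/(-46) = -1/46)
c(G) = -4*(-3 + G)*(4 + G) (c(G) = -4*(G - 3)*(G + 4) = -4*(-3 + G)*(4 + G))
m = 25530 (m = -3*(-10106 + (57 + (48 - 4*(-4) - 4*(-4)²))*28) = -3*(-10106 + (57 + (48 + 16 - 4*16))*28) = -3*(-10106 + (57 + (48 + 16 - 64))*28) = -3*(-10106 + (57 + 0)*28) = -3*(-10106 + 57*28) = -3*(-10106 + 1596) = -3*(-8510) = 25530)
S(-47, -180) + m = -1/46 + 25530 = 1174379/46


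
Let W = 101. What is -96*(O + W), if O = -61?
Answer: -3840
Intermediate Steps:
-96*(O + W) = -96*(-61 + 101) = -96*40 = -3840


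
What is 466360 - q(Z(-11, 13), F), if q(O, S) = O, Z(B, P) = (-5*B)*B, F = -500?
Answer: 466965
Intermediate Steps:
Z(B, P) = -5*B**2
466360 - q(Z(-11, 13), F) = 466360 - (-5)*(-11)**2 = 466360 - (-5)*121 = 466360 - 1*(-605) = 466360 + 605 = 466965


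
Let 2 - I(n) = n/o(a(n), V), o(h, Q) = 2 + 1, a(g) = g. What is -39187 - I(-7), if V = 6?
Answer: -117574/3 ≈ -39191.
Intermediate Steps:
o(h, Q) = 3
I(n) = 2 - n/3
-39187 - I(-7) = -39187 - (2 - ⅓*(-7)) = -39187 - (2 + 7/3) = -39187 - 1*13/3 = -39187 - 13/3 = -117574/3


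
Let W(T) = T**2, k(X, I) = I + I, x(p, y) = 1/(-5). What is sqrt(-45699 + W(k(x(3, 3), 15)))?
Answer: I*sqrt(44799) ≈ 211.66*I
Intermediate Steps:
x(p, y) = -1/5
k(X, I) = 2*I
sqrt(-45699 + W(k(x(3, 3), 15))) = sqrt(-45699 + (2*15)**2) = sqrt(-45699 + 30**2) = sqrt(-45699 + 900) = sqrt(-44799) = I*sqrt(44799)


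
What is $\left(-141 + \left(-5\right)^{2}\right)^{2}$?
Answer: $13456$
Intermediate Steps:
$\left(-141 + \left(-5\right)^{2}\right)^{2} = \left(-141 + 25\right)^{2} = \left(-116\right)^{2} = 13456$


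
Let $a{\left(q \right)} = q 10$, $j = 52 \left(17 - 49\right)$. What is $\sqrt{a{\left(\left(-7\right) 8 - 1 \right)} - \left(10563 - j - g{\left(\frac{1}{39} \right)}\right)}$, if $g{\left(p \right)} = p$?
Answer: $\frac{i \sqrt{19464198}}{39} \approx 113.12 i$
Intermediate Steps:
$j = -1664$ ($j = 52 \left(-32\right) = -1664$)
$a{\left(q \right)} = 10 q$
$\sqrt{a{\left(\left(-7\right) 8 - 1 \right)} - \left(10563 - j - g{\left(\frac{1}{39} \right)}\right)} = \sqrt{10 \left(\left(-7\right) 8 - 1\right) - \left(12227 - \frac{1}{39}\right)} = \sqrt{10 \left(-56 - 1\right) + \left(\left(\frac{1}{39} - 1664\right) - 10563\right)} = \sqrt{10 \left(-57\right) - \frac{476852}{39}} = \sqrt{-570 - \frac{476852}{39}} = \sqrt{- \frac{499082}{39}} = \frac{i \sqrt{19464198}}{39}$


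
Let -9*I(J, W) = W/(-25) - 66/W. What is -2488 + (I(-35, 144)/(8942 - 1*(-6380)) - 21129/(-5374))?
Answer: -552255955055003/222319155600 ≈ -2484.1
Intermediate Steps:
I(J, W) = W/225 + 22/(3*W) (I(J, W) = -(W/(-25) - 66/W)/9 = -(W*(-1/25) - 66/W)/9 = -(-W/25 - 66/W)/9 = -(-66/W - W/25)/9 = W/225 + 22/(3*W))
-2488 + (I(-35, 144)/(8942 - 1*(-6380)) - 21129/(-5374)) = -2488 + (((1/225)*(1650 + 144**2)/144)/(8942 - 1*(-6380)) - 21129/(-5374)) = -2488 + (((1/225)*(1/144)*(1650 + 20736))/(8942 + 6380) - 21129*(-1/5374)) = -2488 + (((1/225)*(1/144)*22386)/15322 + 21129/5374) = -2488 + ((3731/5400)*(1/15322) + 21129/5374) = -2488 + (3731/82738800 + 21129/5374) = -2488 + 874104077797/222319155600 = -552255955055003/222319155600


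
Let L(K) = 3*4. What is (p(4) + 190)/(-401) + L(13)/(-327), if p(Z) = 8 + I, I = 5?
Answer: -23731/43709 ≈ -0.54293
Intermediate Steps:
p(Z) = 13 (p(Z) = 8 + 5 = 13)
L(K) = 12
(p(4) + 190)/(-401) + L(13)/(-327) = (13 + 190)/(-401) + 12/(-327) = 203*(-1/401) + 12*(-1/327) = -203/401 - 4/109 = -23731/43709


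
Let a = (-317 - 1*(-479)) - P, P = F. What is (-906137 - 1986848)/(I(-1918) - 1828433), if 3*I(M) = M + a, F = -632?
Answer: 8678955/5486423 ≈ 1.5819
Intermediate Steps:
P = -632
a = 794 (a = (-317 - 1*(-479)) - 1*(-632) = (-317 + 479) + 632 = 162 + 632 = 794)
I(M) = 794/3 + M/3 (I(M) = (M + 794)/3 = (794 + M)/3 = 794/3 + M/3)
(-906137 - 1986848)/(I(-1918) - 1828433) = (-906137 - 1986848)/((794/3 + (⅓)*(-1918)) - 1828433) = -2892985/((794/3 - 1918/3) - 1828433) = -2892985/(-1124/3 - 1828433) = -2892985/(-5486423/3) = -2892985*(-3/5486423) = 8678955/5486423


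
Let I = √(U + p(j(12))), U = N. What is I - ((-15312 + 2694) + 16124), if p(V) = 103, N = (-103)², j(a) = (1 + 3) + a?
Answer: -3506 + 2*√2678 ≈ -3402.5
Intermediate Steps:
j(a) = 4 + a
N = 10609
U = 10609
I = 2*√2678 (I = √(10609 + 103) = √10712 = 2*√2678 ≈ 103.50)
I - ((-15312 + 2694) + 16124) = 2*√2678 - ((-15312 + 2694) + 16124) = 2*√2678 - (-12618 + 16124) = 2*√2678 - 1*3506 = 2*√2678 - 3506 = -3506 + 2*√2678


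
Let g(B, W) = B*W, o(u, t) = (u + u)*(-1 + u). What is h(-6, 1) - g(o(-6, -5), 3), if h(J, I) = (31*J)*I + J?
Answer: -444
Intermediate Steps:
o(u, t) = 2*u*(-1 + u) (o(u, t) = (2*u)*(-1 + u) = 2*u*(-1 + u))
h(J, I) = J + 31*I*J (h(J, I) = 31*I*J + J = J + 31*I*J)
h(-6, 1) - g(o(-6, -5), 3) = -6*(1 + 31*1) - 2*(-6)*(-1 - 6)*3 = -6*(1 + 31) - 2*(-6)*(-7)*3 = -6*32 - 84*3 = -192 - 1*252 = -192 - 252 = -444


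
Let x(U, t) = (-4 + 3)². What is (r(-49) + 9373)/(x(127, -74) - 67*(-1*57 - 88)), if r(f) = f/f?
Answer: 4687/4858 ≈ 0.96480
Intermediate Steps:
r(f) = 1
x(U, t) = 1 (x(U, t) = (-1)² = 1)
(r(-49) + 9373)/(x(127, -74) - 67*(-1*57 - 88)) = (1 + 9373)/(1 - 67*(-1*57 - 88)) = 9374/(1 - 67*(-57 - 88)) = 9374/(1 - 67*(-145)) = 9374/(1 + 9715) = 9374/9716 = 9374*(1/9716) = 4687/4858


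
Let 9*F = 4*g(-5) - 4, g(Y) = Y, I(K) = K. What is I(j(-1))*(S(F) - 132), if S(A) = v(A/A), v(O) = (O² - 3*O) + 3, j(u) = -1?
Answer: 131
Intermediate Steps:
F = -8/3 (F = (4*(-5) - 4)/9 = (-20 - 4)/9 = (⅑)*(-24) = -8/3 ≈ -2.6667)
v(O) = 3 + O² - 3*O
S(A) = 1 (S(A) = 3 + (A/A)² - 3*A/A = 3 + 1² - 3*1 = 3 + 1 - 3 = 1)
I(j(-1))*(S(F) - 132) = -(1 - 132) = -1*(-131) = 131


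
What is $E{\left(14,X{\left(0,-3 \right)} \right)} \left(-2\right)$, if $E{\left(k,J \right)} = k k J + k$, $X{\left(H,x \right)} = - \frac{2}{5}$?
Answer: $\frac{644}{5} \approx 128.8$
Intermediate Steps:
$X{\left(H,x \right)} = - \frac{2}{5}$ ($X{\left(H,x \right)} = \left(-2\right) \frac{1}{5} = - \frac{2}{5}$)
$E{\left(k,J \right)} = k + J k^{2}$ ($E{\left(k,J \right)} = k^{2} J + k = J k^{2} + k = k + J k^{2}$)
$E{\left(14,X{\left(0,-3 \right)} \right)} \left(-2\right) = 14 \left(1 - \frac{28}{5}\right) \left(-2\right) = 14 \left(- \frac{23}{5}\right) \left(-2\right) = \left(- \frac{322}{5}\right) \left(-2\right) = \frac{644}{5}$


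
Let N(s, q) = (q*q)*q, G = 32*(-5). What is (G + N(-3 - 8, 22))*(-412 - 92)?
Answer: -5285952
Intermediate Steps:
G = -160
N(s, q) = q**3 (N(s, q) = q**2*q = q**3)
(G + N(-3 - 8, 22))*(-412 - 92) = (-160 + 22**3)*(-412 - 92) = (-160 + 10648)*(-504) = 10488*(-504) = -5285952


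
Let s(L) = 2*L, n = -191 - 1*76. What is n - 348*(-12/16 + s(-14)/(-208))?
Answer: -687/13 ≈ -52.846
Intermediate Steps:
n = -267 (n = -191 - 76 = -267)
n - 348*(-12/16 + s(-14)/(-208)) = -267 - 348*(-12/16 + (2*(-14))/(-208)) = -267 - 348*(-12*1/16 - 28*(-1/208)) = -267 - 348*(-¾ + 7/52) = -267 - 348*(-8/13) = -267 + 2784/13 = -687/13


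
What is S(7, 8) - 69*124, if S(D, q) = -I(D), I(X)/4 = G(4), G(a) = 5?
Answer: -8576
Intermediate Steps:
I(X) = 20 (I(X) = 4*5 = 20)
S(D, q) = -20 (S(D, q) = -1*20 = -20)
S(7, 8) - 69*124 = -20 - 69*124 = -20 - 8556 = -8576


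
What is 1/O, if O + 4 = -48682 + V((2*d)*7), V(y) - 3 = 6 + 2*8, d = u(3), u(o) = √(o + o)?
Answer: -1/48661 ≈ -2.0550e-5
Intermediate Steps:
u(o) = √2*√o (u(o) = √(2*o) = √2*√o)
d = √6 (d = √2*√3 = √6 ≈ 2.4495)
V(y) = 25 (V(y) = 3 + (6 + 2*8) = 3 + (6 + 16) = 3 + 22 = 25)
O = -48661 (O = -4 + (-48682 + 25) = -4 - 48657 = -48661)
1/O = 1/(-48661) = -1/48661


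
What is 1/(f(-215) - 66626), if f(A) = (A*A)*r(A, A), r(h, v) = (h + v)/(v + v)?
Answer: -1/20401 ≈ -4.9017e-5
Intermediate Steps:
r(h, v) = (h + v)/(2*v) (r(h, v) = (h + v)/((2*v)) = (h + v)*(1/(2*v)) = (h + v)/(2*v))
f(A) = A² (f(A) = (A*A)*((A + A)/(2*A)) = A²*((2*A)/(2*A)) = A²*1 = A²)
1/(f(-215) - 66626) = 1/((-215)² - 66626) = 1/(46225 - 66626) = 1/(-20401) = -1/20401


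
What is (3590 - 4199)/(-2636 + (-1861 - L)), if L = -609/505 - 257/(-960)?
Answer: 59048640/435938149 ≈ 0.13545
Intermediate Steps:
L = -90971/96960 (L = -609*1/505 - 257*(-1/960) = -609/505 + 257/960 = -90971/96960 ≈ -0.93823)
(3590 - 4199)/(-2636 + (-1861 - L)) = (3590 - 4199)/(-2636 + (-1861 - 1*(-90971/96960))) = -609/(-2636 + (-1861 + 90971/96960)) = -609/(-2636 - 180351589/96960) = -609/(-435938149/96960) = -609*(-96960/435938149) = 59048640/435938149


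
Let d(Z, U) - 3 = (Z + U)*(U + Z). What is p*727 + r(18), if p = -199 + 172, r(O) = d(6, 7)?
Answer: -19457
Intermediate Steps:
d(Z, U) = 3 + (U + Z)² (d(Z, U) = 3 + (Z + U)*(U + Z) = 3 + (U + Z)*(U + Z) = 3 + (U + Z)²)
r(O) = 172 (r(O) = 3 + (7 + 6)² = 3 + 13² = 3 + 169 = 172)
p = -27
p*727 + r(18) = -27*727 + 172 = -19629 + 172 = -19457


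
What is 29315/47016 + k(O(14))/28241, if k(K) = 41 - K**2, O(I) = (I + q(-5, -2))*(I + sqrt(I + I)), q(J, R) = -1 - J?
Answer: -2582420645/1327778856 - 18144*sqrt(7)/28241 ≈ -3.6447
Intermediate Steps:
O(I) = (4 + I)*(I + sqrt(2)*sqrt(I)) (O(I) = (I + (-1 - 1*(-5)))*(I + sqrt(I + I)) = (I + (-1 + 5))*(I + sqrt(2*I)) = (I + 4)*(I + sqrt(2)*sqrt(I)) = (4 + I)*(I + sqrt(2)*sqrt(I)))
29315/47016 + k(O(14))/28241 = 29315/47016 + (41 - (14**2 + 4*14 + sqrt(2)*14**(3/2) + 4*sqrt(2)*sqrt(14))**2)/28241 = 29315*(1/47016) + (41 - (196 + 56 + sqrt(2)*(14*sqrt(14)) + 8*sqrt(7))**2)*(1/28241) = 29315/47016 + (41 - (196 + 56 + 28*sqrt(7) + 8*sqrt(7))**2)*(1/28241) = 29315/47016 + (41 - (252 + 36*sqrt(7))**2)*(1/28241) = 29315/47016 + (41/28241 - (252 + 36*sqrt(7))**2/28241) = 829812571/1327778856 - (252 + 36*sqrt(7))**2/28241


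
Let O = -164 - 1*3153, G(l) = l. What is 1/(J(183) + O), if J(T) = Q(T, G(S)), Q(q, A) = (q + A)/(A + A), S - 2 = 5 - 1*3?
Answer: -8/26349 ≈ -0.00030362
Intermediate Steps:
S = 4 (S = 2 + (5 - 1*3) = 2 + (5 - 3) = 2 + 2 = 4)
Q(q, A) = (A + q)/(2*A) (Q(q, A) = (A + q)/((2*A)) = (A + q)*(1/(2*A)) = (A + q)/(2*A))
O = -3317 (O = -164 - 3153 = -3317)
J(T) = ½ + T/8 (J(T) = (½)*(4 + T)/4 = (½)*(¼)*(4 + T) = ½ + T/8)
1/(J(183) + O) = 1/((½ + (⅛)*183) - 3317) = 1/((½ + 183/8) - 3317) = 1/(187/8 - 3317) = 1/(-26349/8) = -8/26349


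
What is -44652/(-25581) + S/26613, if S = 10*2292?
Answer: 197182244/75643017 ≈ 2.6067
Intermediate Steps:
S = 22920
-44652/(-25581) + S/26613 = -44652/(-25581) + 22920/26613 = -44652*(-1/25581) + 22920*(1/26613) = 14884/8527 + 7640/8871 = 197182244/75643017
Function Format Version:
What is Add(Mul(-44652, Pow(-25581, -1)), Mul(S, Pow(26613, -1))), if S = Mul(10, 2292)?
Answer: Rational(197182244, 75643017) ≈ 2.6067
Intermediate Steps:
S = 22920
Add(Mul(-44652, Pow(-25581, -1)), Mul(S, Pow(26613, -1))) = Add(Mul(-44652, Pow(-25581, -1)), Mul(22920, Pow(26613, -1))) = Add(Mul(-44652, Rational(-1, 25581)), Mul(22920, Rational(1, 26613))) = Add(Rational(14884, 8527), Rational(7640, 8871)) = Rational(197182244, 75643017)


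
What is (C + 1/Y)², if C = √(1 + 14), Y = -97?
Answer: 141136/9409 - 2*√15/97 ≈ 14.920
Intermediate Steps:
C = √15 ≈ 3.8730
(C + 1/Y)² = (√15 + 1/(-97))² = (√15 - 1/97)² = (-1/97 + √15)²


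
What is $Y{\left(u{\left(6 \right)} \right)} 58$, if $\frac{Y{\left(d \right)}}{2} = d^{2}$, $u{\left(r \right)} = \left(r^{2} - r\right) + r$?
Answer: $150336$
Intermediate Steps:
$u{\left(r \right)} = r^{2}$
$Y{\left(d \right)} = 2 d^{2}$
$Y{\left(u{\left(6 \right)} \right)} 58 = 2 \left(6^{2}\right)^{2} \cdot 58 = 2 \cdot 36^{2} \cdot 58 = 2 \cdot 1296 \cdot 58 = 2592 \cdot 58 = 150336$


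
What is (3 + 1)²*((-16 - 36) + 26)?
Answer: -416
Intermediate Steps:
(3 + 1)²*((-16 - 36) + 26) = 4²*(-52 + 26) = 16*(-26) = -416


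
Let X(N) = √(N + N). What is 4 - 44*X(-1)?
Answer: 4 - 44*I*√2 ≈ 4.0 - 62.225*I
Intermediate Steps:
X(N) = √2*√N (X(N) = √(2*N) = √2*√N)
4 - 44*X(-1) = 4 - 44*√2*√(-1) = 4 - 44*√2*I = 4 - 44*I*√2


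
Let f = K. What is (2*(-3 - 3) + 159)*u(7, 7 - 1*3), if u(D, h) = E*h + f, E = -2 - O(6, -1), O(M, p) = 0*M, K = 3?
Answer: -735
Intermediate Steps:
O(M, p) = 0
f = 3
E = -2 (E = -2 - 1*0 = -2 + 0 = -2)
u(D, h) = 3 - 2*h (u(D, h) = -2*h + 3 = 3 - 2*h)
(2*(-3 - 3) + 159)*u(7, 7 - 1*3) = (2*(-3 - 3) + 159)*(3 - 2*(7 - 1*3)) = (2*(-6) + 159)*(3 - 2*(7 - 3)) = (-12 + 159)*(3 - 2*4) = 147*(3 - 8) = 147*(-5) = -735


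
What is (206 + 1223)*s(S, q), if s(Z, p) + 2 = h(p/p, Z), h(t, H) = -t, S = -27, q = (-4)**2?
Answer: -4287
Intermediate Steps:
q = 16
s(Z, p) = -3 (s(Z, p) = -2 - p/p = -2 - 1*1 = -2 - 1 = -3)
(206 + 1223)*s(S, q) = (206 + 1223)*(-3) = 1429*(-3) = -4287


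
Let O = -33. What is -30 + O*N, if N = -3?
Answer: 69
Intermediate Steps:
-30 + O*N = -30 - 33*(-3) = -30 + 99 = 69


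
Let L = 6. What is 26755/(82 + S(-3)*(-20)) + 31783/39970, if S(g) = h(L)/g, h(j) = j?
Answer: 268318719/1219085 ≈ 220.10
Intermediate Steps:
S(g) = 6/g
26755/(82 + S(-3)*(-20)) + 31783/39970 = 26755/(82 + (6/(-3))*(-20)) + 31783/39970 = 26755/(82 + (6*(-⅓))*(-20)) + 31783*(1/39970) = 26755/(82 - 2*(-20)) + 31783/39970 = 26755/(82 + 40) + 31783/39970 = 26755/122 + 31783/39970 = 268318719/1219085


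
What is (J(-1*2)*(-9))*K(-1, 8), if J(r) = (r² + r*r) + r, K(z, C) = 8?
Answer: -432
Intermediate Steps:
J(r) = r + 2*r² (J(r) = (r² + r²) + r = 2*r² + r = r + 2*r²)
(J(-1*2)*(-9))*K(-1, 8) = (((-1*2)*(1 + 2*(-1*2)))*(-9))*8 = (-2*(1 + 2*(-2))*(-9))*8 = (-2*(1 - 4)*(-9))*8 = (-2*(-3)*(-9))*8 = (6*(-9))*8 = -54*8 = -432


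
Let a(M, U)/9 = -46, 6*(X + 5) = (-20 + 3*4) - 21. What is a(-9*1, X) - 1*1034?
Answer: -1448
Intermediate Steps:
X = -59/6 (X = -5 + ((-20 + 3*4) - 21)/6 = -5 + ((-20 + 12) - 21)/6 = -5 + (-8 - 21)/6 = -5 + (1/6)*(-29) = -5 - 29/6 = -59/6 ≈ -9.8333)
a(M, U) = -414 (a(M, U) = 9*(-46) = -414)
a(-9*1, X) - 1*1034 = -414 - 1*1034 = -414 - 1034 = -1448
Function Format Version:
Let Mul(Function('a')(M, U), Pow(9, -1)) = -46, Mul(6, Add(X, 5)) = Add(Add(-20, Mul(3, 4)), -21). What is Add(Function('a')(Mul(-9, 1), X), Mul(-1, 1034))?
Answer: -1448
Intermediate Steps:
X = Rational(-59, 6) (X = Add(-5, Mul(Rational(1, 6), Add(Add(-20, Mul(3, 4)), -21))) = Add(-5, Mul(Rational(1, 6), Add(Add(-20, 12), -21))) = Add(-5, Mul(Rational(1, 6), Add(-8, -21))) = Add(-5, Mul(Rational(1, 6), -29)) = Add(-5, Rational(-29, 6)) = Rational(-59, 6) ≈ -9.8333)
Function('a')(M, U) = -414 (Function('a')(M, U) = Mul(9, -46) = -414)
Add(Function('a')(Mul(-9, 1), X), Mul(-1, 1034)) = Add(-414, Mul(-1, 1034)) = Add(-414, -1034) = -1448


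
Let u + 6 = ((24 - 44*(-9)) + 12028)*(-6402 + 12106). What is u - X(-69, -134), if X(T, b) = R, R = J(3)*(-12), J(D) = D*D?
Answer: 71003494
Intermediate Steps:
J(D) = D²
R = -108 (R = 3²*(-12) = 9*(-12) = -108)
X(T, b) = -108
u = 71003386 (u = -6 + ((24 - 44*(-9)) + 12028)*(-6402 + 12106) = -6 + ((24 + 396) + 12028)*5704 = -6 + (420 + 12028)*5704 = -6 + 12448*5704 = -6 + 71003392 = 71003386)
u - X(-69, -134) = 71003386 - 1*(-108) = 71003386 + 108 = 71003494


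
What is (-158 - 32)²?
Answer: 36100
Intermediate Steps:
(-158 - 32)² = (-190)² = 36100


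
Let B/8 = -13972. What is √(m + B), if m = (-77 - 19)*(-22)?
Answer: 4*I*√6854 ≈ 331.16*I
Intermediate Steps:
B = -111776 (B = 8*(-13972) = -111776)
m = 2112 (m = -96*(-22) = 2112)
√(m + B) = √(2112 - 111776) = √(-109664) = 4*I*√6854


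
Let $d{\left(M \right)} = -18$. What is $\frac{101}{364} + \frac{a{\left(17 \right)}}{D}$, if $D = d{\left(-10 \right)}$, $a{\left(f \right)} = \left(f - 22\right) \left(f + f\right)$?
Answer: $\frac{31849}{3276} \approx 9.7219$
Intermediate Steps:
$a{\left(f \right)} = 2 f \left(-22 + f\right)$ ($a{\left(f \right)} = \left(-22 + f\right) 2 f = 2 f \left(-22 + f\right)$)
$D = -18$
$\frac{101}{364} + \frac{a{\left(17 \right)}}{D} = \frac{101}{364} + \frac{2 \cdot 17 \left(-22 + 17\right)}{-18} = 101 \cdot \frac{1}{364} + 2 \cdot 17 \left(-5\right) \left(- \frac{1}{18}\right) = \frac{101}{364} - - \frac{85}{9} = \frac{101}{364} + \frac{85}{9} = \frac{31849}{3276}$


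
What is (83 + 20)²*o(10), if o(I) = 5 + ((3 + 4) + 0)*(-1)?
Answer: -21218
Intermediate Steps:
o(I) = -2 (o(I) = 5 + (7 + 0)*(-1) = 5 + 7*(-1) = 5 - 7 = -2)
(83 + 20)²*o(10) = (83 + 20)²*(-2) = 103²*(-2) = 10609*(-2) = -21218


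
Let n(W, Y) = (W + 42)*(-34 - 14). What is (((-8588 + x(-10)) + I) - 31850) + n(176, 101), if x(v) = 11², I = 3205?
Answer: -47576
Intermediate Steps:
x(v) = 121
n(W, Y) = -2016 - 48*W (n(W, Y) = (42 + W)*(-48) = -2016 - 48*W)
(((-8588 + x(-10)) + I) - 31850) + n(176, 101) = (((-8588 + 121) + 3205) - 31850) + (-2016 - 48*176) = ((-8467 + 3205) - 31850) + (-2016 - 8448) = (-5262 - 31850) - 10464 = -37112 - 10464 = -47576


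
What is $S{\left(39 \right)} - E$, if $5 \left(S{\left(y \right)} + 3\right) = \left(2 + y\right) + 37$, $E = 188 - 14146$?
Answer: $\frac{69853}{5} \approx 13971.0$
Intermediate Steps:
$E = -13958$ ($E = 188 - 14146 = -13958$)
$S{\left(y \right)} = \frac{24}{5} + \frac{y}{5}$ ($S{\left(y \right)} = -3 + \frac{\left(2 + y\right) + 37}{5} = -3 + \frac{39 + y}{5} = -3 + \left(\frac{39}{5} + \frac{y}{5}\right) = \frac{24}{5} + \frac{y}{5}$)
$S{\left(39 \right)} - E = \left(\frac{24}{5} + \frac{1}{5} \cdot 39\right) - -13958 = \left(\frac{24}{5} + \frac{39}{5}\right) + 13958 = \frac{63}{5} + 13958 = \frac{69853}{5}$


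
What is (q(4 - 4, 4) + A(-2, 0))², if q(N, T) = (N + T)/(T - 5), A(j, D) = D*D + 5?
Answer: 1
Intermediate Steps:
A(j, D) = 5 + D² (A(j, D) = D² + 5 = 5 + D²)
q(N, T) = (N + T)/(-5 + T)
(q(4 - 4, 4) + A(-2, 0))² = (((4 - 4) + 4)/(-5 + 4) + (5 + 0²))² = ((0 + 4)/(-1) + (5 + 0))² = (-1*4 + 5)² = (-4 + 5)² = 1² = 1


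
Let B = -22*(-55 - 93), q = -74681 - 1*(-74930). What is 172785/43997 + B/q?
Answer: 186277697/10955253 ≈ 17.004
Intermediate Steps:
q = 249 (q = -74681 + 74930 = 249)
B = 3256 (B = -22*(-148) = 3256)
172785/43997 + B/q = 172785/43997 + 3256/249 = 186277697/10955253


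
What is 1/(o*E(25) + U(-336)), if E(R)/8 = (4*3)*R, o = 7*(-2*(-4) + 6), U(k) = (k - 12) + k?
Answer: 1/234516 ≈ 4.2641e-6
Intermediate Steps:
U(k) = -12 + 2*k (U(k) = (-12 + k) + k = -12 + 2*k)
o = 98 (o = 7*(8 + 6) = 7*14 = 98)
E(R) = 96*R (E(R) = 8*((4*3)*R) = 8*(12*R) = 96*R)
1/(o*E(25) + U(-336)) = 1/(98*(96*25) + (-12 + 2*(-336))) = 1/(98*2400 + (-12 - 672)) = 1/(235200 - 684) = 1/234516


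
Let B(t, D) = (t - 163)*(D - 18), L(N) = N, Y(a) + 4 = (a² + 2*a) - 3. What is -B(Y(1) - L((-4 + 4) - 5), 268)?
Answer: 40500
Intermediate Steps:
Y(a) = -7 + a² + 2*a (Y(a) = -4 + ((a² + 2*a) - 3) = -4 + (-3 + a² + 2*a) = -7 + a² + 2*a)
B(t, D) = (-163 + t)*(-18 + D)
-B(Y(1) - L((-4 + 4) - 5), 268) = -(2934 - 163*268 - 18*((-7 + 1² + 2*1) - ((-4 + 4) - 5)) + 268*((-7 + 1² + 2*1) - ((-4 + 4) - 5))) = -(2934 - 43684 - 18*((-7 + 1 + 2) - (0 - 5)) + 268*((-7 + 1 + 2) - (0 - 5))) = -(2934 - 43684 - 18*(-4 - 1*(-5)) + 268*(-4 - 1*(-5))) = -(2934 - 43684 - 18*(-4 + 5) + 268*(-4 + 5)) = -(2934 - 43684 - 18*1 + 268*1) = -(2934 - 43684 - 18 + 268) = -1*(-40500) = 40500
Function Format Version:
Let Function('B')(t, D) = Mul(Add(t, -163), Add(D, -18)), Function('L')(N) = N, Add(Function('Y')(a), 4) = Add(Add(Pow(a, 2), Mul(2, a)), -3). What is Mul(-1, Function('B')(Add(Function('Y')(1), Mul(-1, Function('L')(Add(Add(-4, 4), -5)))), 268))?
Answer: 40500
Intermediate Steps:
Function('Y')(a) = Add(-7, Pow(a, 2), Mul(2, a)) (Function('Y')(a) = Add(-4, Add(Add(Pow(a, 2), Mul(2, a)), -3)) = Add(-4, Add(-3, Pow(a, 2), Mul(2, a))) = Add(-7, Pow(a, 2), Mul(2, a)))
Function('B')(t, D) = Mul(Add(-163, t), Add(-18, D))
Mul(-1, Function('B')(Add(Function('Y')(1), Mul(-1, Function('L')(Add(Add(-4, 4), -5)))), 268)) = Mul(-1, Add(2934, Mul(-163, 268), Mul(-18, Add(Add(-7, Pow(1, 2), Mul(2, 1)), Mul(-1, Add(Add(-4, 4), -5)))), Mul(268, Add(Add(-7, Pow(1, 2), Mul(2, 1)), Mul(-1, Add(Add(-4, 4), -5)))))) = Mul(-1, Add(2934, -43684, Mul(-18, Add(Add(-7, 1, 2), Mul(-1, Add(0, -5)))), Mul(268, Add(Add(-7, 1, 2), Mul(-1, Add(0, -5)))))) = Mul(-1, Add(2934, -43684, Mul(-18, Add(-4, Mul(-1, -5))), Mul(268, Add(-4, Mul(-1, -5))))) = Mul(-1, Add(2934, -43684, Mul(-18, Add(-4, 5)), Mul(268, Add(-4, 5)))) = Mul(-1, Add(2934, -43684, Mul(-18, 1), Mul(268, 1))) = Mul(-1, Add(2934, -43684, -18, 268)) = Mul(-1, -40500) = 40500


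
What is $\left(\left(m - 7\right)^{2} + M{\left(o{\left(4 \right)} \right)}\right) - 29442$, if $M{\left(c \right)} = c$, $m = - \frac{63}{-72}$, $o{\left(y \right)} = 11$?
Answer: $- \frac{1881183}{64} \approx -29394.0$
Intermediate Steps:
$m = \frac{7}{8}$ ($m = \left(-63\right) \left(- \frac{1}{72}\right) = \frac{7}{8} \approx 0.875$)
$\left(\left(m - 7\right)^{2} + M{\left(o{\left(4 \right)} \right)}\right) - 29442 = \left(\left(\frac{7}{8} - 7\right)^{2} + 11\right) - 29442 = \left(\left(- \frac{49}{8}\right)^{2} + 11\right) - 29442 = \left(\frac{2401}{64} + 11\right) - 29442 = \frac{3105}{64} - 29442 = - \frac{1881183}{64}$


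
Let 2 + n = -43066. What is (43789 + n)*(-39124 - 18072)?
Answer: -41238316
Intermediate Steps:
n = -43068 (n = -2 - 43066 = -43068)
(43789 + n)*(-39124 - 18072) = (43789 - 43068)*(-39124 - 18072) = 721*(-57196) = -41238316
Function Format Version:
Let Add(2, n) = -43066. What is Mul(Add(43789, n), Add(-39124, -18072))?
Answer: -41238316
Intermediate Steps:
n = -43068 (n = Add(-2, -43066) = -43068)
Mul(Add(43789, n), Add(-39124, -18072)) = Mul(Add(43789, -43068), Add(-39124, -18072)) = Mul(721, -57196) = -41238316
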